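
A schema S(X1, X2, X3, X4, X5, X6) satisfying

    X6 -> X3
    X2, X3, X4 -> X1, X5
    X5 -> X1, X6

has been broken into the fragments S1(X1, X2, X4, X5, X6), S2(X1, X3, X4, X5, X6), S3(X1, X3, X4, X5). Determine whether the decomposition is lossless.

Chase test. Columns are X1, X2, X3, X4, X5, X6; row i has aⱼ where attribute j ∈ Si, else bᵢⱼ.
Initial tableau (one row per fragment):
  row 1: a1 a2 b13 a4 a5 a6
  row 2: a1 b22 a3 a4 a5 a6
  row 3: a1 b32 a3 a4 a5 b36
Rows 1 and 2 agree on X6; apply X6→X3 and equate their X3 entries.
Rows 1 and 3 agree on X5; apply X5→X1, X6 and equate their X1, X6 entries.
Row 1 is now all distinguished symbols — the join is lossless.

Yes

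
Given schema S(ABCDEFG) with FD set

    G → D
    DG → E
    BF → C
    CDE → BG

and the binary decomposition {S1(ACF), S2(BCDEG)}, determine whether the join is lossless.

Common attributes: S1 ∩ S2 = {C}.
No dependency enlarges {C}, so (C)⁺ = {C}.
The closure contains neither all of S1 = {ACF} nor all of S2 = {BCDEG}, so the common attributes are not a superkey of either fragment. The join is lossy.

No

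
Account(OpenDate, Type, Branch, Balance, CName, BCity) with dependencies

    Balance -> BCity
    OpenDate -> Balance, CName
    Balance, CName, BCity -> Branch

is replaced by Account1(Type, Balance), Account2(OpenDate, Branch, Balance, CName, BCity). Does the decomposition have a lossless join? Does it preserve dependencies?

lossy but dependency-preserving

Lossless test: (Balance)⁺ = {Balance, BCity}, which is a superkey of neither fragment — lossy.
Dependency preservation: every FD's attributes lie within a single fragment, so each can be enforced locally — preserved.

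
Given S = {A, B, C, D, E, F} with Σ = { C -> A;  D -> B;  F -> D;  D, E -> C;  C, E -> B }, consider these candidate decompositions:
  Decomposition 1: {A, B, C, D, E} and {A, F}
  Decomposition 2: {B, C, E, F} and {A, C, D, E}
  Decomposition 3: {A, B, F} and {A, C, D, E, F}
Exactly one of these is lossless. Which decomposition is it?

Decomposition 3

Decomposition 1: common = {A}, closure = {A} → lossy.
Decomposition 2: common = {C, E}, closure = {A, B, C, E} → lossy.
Decomposition 3: common = {A, F}, closure = {A, B, D, F} → lossless.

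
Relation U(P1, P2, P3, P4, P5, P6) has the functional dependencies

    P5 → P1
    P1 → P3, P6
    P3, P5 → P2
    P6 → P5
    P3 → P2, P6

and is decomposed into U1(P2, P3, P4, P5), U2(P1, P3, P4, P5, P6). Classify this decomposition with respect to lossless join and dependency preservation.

lossless and dependency-preserving

Lossless test: (P3, P4, P5)⁺ = {P1, P2, P3, P4, P5, P6}, which contains all of one fragment — lossless.
Dependency preservation: P3 → P2, P6 is not contained in any single fragment, but the restricted closure of its left-hand side across the fragments still reaches the right-hand side; the remaining FDs each lie inside some fragment. All dependencies are preserved.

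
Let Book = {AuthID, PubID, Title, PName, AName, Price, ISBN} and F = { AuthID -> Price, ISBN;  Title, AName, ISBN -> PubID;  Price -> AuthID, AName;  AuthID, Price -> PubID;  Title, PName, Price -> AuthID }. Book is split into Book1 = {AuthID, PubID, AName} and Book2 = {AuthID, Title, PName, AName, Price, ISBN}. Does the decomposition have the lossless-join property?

Yes

Common attributes: Book1 ∩ Book2 = {AuthID, AName}.
Closure of {AuthID, AName}: AuthID → Price, ISBN applies, adding Price, ISBN; AuthID, Price → PubID applies, adding PubID. So (AuthID, AName)⁺ = {AuthID, PubID, AName, Price, ISBN}.
This closure contains every attribute of Book1, so Book1 ∩ Book2 → Book1. The join is lossless.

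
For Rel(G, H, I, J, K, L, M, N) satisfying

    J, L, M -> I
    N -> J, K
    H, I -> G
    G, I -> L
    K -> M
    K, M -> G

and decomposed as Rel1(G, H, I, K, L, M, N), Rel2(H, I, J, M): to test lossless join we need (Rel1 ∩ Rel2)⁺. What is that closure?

G, H, I, L, M

Rel1 ∩ Rel2 = {H, I, M}.
H, I → G applies, adding G
G, I → L applies, adding L
Closure: {G, H, I, L, M}.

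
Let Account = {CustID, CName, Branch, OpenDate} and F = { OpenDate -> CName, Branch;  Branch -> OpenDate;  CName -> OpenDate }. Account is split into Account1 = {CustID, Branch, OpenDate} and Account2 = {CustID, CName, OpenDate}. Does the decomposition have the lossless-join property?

Common attributes: Account1 ∩ Account2 = {CustID, OpenDate}.
Closure of {CustID, OpenDate}: OpenDate → CName, Branch applies, adding CName, Branch. So (CustID, OpenDate)⁺ = {CustID, CName, Branch, OpenDate}.
This closure contains every attribute of Account1, so Account1 ∩ Account2 → Account1. The join is lossless.

Yes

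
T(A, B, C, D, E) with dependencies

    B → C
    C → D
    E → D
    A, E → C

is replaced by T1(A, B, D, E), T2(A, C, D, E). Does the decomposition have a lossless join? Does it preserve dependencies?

Lossless test: (A, D, E)⁺ = {A, C, D, E}, which contains all of one fragment — lossless.
Dependency preservation: the restricted closure of {B} across the fragments never reaches {C}, so B → C cannot be enforced without a join — not preserved.

lossless but not dependency-preserving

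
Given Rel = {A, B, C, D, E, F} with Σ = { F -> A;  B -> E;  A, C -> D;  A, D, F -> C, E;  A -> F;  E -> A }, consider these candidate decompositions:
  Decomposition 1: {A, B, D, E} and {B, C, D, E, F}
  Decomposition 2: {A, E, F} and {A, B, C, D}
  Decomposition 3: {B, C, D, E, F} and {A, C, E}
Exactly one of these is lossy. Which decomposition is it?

Decomposition 1: common = {B, D, E}, closure = {A, B, C, D, E, F} → lossless.
Decomposition 2: common = {A}, closure = {A, F} → lossy.
Decomposition 3: common = {C, E}, closure = {A, C, D, E, F} → lossless.

Decomposition 2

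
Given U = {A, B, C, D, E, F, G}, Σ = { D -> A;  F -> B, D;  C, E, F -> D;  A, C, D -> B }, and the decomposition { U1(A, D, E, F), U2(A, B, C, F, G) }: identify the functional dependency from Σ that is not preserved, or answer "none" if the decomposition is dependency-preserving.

A, C, D -> B

Check A, C, D → B: no single fragment contains all of {A, B, C, D}, and the restricted closure of {A, C, D} across the fragments never reaches {B}.
D → A is preserved.
F → B, D is preserved.
C, E, F → D is preserved.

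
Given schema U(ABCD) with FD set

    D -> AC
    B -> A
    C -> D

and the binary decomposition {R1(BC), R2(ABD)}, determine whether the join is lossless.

No

Common attributes: R1 ∩ R2 = {B}.
Closure of {B}: B → A applies, adding A. So (B)⁺ = {AB}.
The closure contains neither all of R1 = {BC} nor all of R2 = {ABD}, so the common attributes are not a superkey of either fragment. The join is lossy.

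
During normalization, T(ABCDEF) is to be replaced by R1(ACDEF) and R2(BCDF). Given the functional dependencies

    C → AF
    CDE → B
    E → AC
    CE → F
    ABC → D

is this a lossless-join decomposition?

No

Common attributes: R1 ∩ R2 = {CDF}.
Closure of {CDF}: C → AF applies, adding A. So (CDF)⁺ = {ACDF}.
The closure contains neither all of R1 = {ACDEF} nor all of R2 = {BCDF}, so the common attributes are not a superkey of either fragment. The join is lossy.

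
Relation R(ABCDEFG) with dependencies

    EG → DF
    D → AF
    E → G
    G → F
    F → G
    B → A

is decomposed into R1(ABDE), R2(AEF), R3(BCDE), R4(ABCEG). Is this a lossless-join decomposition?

Chase test. Columns are ABCDEFG; row i has aⱼ where attribute j ∈ Ri, else bᵢⱼ.
Initial tableau (one row per fragment):
  row 1: a1 a2 b13 a4 a5 b16 b17
  row 2: a1 b22 b23 b24 a5 a6 b27
  row 3: b31 a2 a3 a4 a5 b36 b37
  row 4: a1 a2 a3 b44 a5 b46 a7
Rows 1 and 3 agree on D; apply D→AF and equate their AF entries.
Rows 1 and 2 agree on E; apply E→G and equate their G entries.
Rows 1 and 3 agree on E; apply E→G and equate their G entries.
Rows 1 and 4 agree on E; apply E→G and equate their G entries.
Rows 1 and 2 agree on G; apply G→F and equate their F entries.
Rows 1 and 4 agree on G; apply G→F and equate their F entries.
Rows 1 and 2 agree on EG; apply EG→DF and equate their DF entries.
Rows 1 and 4 agree on EG; apply EG→DF and equate their DF entries.
Row 3 is now all distinguished symbols — the join is lossless.

Yes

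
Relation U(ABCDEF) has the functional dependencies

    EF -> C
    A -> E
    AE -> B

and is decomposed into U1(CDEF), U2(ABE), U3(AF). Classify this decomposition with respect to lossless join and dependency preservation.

lossy but dependency-preserving

Lossless test (chase): Rows 2 and 3 agree on A; apply A→E and equate their E entries. Rows 2 and 3 agree on AE; apply AE→B and equate their B entries. Rows 1 and 3 agree on EF; apply EF→C and equate their C entries. No row becomes fully distinguished — the join is lossy.
Dependency preservation: every FD's attributes lie within a single fragment, so each can be enforced locally — preserved.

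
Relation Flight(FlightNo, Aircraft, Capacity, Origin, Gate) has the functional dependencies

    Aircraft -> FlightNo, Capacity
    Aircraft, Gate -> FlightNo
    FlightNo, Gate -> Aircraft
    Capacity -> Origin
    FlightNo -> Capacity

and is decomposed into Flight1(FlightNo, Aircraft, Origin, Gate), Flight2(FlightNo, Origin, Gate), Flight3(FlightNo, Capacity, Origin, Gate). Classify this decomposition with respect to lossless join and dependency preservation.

Lossless test (chase): Rows 1 and 2 agree on FlightNo, Gate; apply FlightNo, Gate→Aircraft and equate their Aircraft entries. Rows 1 and 3 agree on FlightNo, Gate; apply FlightNo, Gate→Aircraft and equate their Aircraft entries. Rows 1 and 2 agree on FlightNo; apply FlightNo→Capacity and equate their Capacity entries. Rows 1 and 3 agree on FlightNo; apply FlightNo→Capacity and equate their Capacity entries. Row 1 is now all distinguished symbols — the join is lossless.
Dependency preservation: Aircraft → FlightNo, Capacity is not contained in any single fragment, but the restricted closure of its left-hand side across the fragments still reaches the right-hand side; the remaining FDs each lie inside some fragment. All dependencies are preserved.

lossless and dependency-preserving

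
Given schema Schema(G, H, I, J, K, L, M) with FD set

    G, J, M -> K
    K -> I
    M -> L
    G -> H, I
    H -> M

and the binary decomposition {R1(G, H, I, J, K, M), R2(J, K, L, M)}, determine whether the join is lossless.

Yes

Common attributes: R1 ∩ R2 = {J, K, M}.
Closure of {J, K, M}: K → I applies, adding I; M → L applies, adding L. So (J, K, M)⁺ = {I, J, K, L, M}.
This closure contains every attribute of R2, so R1 ∩ R2 → R2. The join is lossless.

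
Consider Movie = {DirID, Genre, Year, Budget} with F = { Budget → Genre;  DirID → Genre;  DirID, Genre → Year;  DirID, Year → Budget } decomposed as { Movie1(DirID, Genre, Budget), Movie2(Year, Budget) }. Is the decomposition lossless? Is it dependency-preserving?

Lossless test: (Budget)⁺ = {Genre, Budget}, which is a superkey of neither fragment — lossy.
Dependency preservation: the restricted closure of {DirID, Genre} across the fragments never reaches {Year}, so DirID, Genre → Year cannot be enforced without a join — not preserved.

lossy and not dependency-preserving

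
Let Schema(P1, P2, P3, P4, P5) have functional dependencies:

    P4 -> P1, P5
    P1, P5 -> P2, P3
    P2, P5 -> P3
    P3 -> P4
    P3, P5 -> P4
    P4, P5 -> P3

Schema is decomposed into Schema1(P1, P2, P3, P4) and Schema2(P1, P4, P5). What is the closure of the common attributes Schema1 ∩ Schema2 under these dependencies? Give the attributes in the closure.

P1, P2, P3, P4, P5

Schema1 ∩ Schema2 = {P1, P4}.
P4 → P1, P5 applies, adding P5
P1, P5 → P2, P3 applies, adding P2, P3
Closure: {P1, P2, P3, P4, P5}.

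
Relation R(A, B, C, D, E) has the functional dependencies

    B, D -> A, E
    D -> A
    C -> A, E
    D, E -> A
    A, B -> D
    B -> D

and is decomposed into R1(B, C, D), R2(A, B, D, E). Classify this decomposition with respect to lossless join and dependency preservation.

Lossless test: (B, D)⁺ = {A, B, D, E}, which contains all of one fragment — lossless.
Dependency preservation: the restricted closure of {C} across the fragments never reaches {A, E}, so C → A, E cannot be enforced without a join — not preserved.

lossless but not dependency-preserving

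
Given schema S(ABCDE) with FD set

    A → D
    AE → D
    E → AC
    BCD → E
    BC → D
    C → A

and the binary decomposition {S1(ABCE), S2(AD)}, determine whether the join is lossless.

Yes

Common attributes: S1 ∩ S2 = {A}.
Closure of {A}: A → D applies, adding D. So (A)⁺ = {AD}.
This closure contains every attribute of S2, so S1 ∩ S2 → S2. The join is lossless.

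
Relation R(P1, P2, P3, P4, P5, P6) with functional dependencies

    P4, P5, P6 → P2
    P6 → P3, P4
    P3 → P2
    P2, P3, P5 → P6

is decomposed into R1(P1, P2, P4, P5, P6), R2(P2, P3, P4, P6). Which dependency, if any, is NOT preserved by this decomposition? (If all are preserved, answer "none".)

Check P2, P3, P5 → P6: no single fragment contains all of {P2, P3, P5, P6}, and the restricted closure of {P2, P3, P5} across the fragments never reaches {P6}.
P4, P5, P6 → P2 is preserved.
P6 → P3, P4 is preserved.
P3 → P2 is preserved.

P2, P3, P5 → P6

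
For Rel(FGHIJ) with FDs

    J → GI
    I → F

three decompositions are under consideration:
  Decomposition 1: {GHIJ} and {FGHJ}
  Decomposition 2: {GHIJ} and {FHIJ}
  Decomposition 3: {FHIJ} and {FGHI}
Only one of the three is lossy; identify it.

Decomposition 1: common = {GHJ}, closure = {FGHIJ} → lossless.
Decomposition 2: common = {HIJ}, closure = {FGHIJ} → lossless.
Decomposition 3: common = {FHI}, closure = {FHI} → lossy.

Decomposition 3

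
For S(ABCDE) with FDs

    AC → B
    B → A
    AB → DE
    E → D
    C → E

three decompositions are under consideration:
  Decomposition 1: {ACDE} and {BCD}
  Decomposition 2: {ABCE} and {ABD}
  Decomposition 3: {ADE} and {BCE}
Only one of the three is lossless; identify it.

Decomposition 1: common = {CD}, closure = {CDE} → lossy.
Decomposition 2: common = {AB}, closure = {ABDE} → lossless.
Decomposition 3: common = {E}, closure = {DE} → lossy.

Decomposition 2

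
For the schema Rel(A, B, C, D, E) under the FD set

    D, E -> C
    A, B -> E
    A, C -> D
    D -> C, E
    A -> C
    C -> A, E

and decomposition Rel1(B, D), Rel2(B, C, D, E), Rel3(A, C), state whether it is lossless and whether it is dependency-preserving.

Lossless test (chase): Rows 1 and 2 agree on D; apply D→C, E and equate their C, E entries. Rows 1 and 2 agree on C; apply C→A, E and equate their A, E entries. Rows 1 and 3 agree on C; apply C→A, E and equate their A, E entries. Rows 1 and 3 agree on A, C; apply A, C→D and equate their D entries. Row 1 is now all distinguished symbols — the join is lossless.
Dependency preservation: A, B → E; A, C → D; C → A, E are not contained in any single fragment, but the restricted closure of each left-hand side across the fragments still reaches the right-hand side; the remaining FDs each lie inside some fragment. All dependencies are preserved.

lossless and dependency-preserving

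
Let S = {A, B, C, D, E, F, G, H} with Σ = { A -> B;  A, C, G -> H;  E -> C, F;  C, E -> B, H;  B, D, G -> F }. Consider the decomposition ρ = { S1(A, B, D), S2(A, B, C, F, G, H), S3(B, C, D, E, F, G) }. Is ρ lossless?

No

Chase test. Columns are A, B, C, D, E, F, G, H; row i has aⱼ where attribute j ∈ Si, else bᵢⱼ.
Initial tableau (one row per fragment):
  row 1: a1 a2 b13 a4 b15 b16 b17 b18
  row 2: a1 a2 a3 b24 b25 a6 a7 a8
  row 3: b31 a2 a3 a4 a5 a6 a7 b38
No row becomes fully distinguished — the join is lossy.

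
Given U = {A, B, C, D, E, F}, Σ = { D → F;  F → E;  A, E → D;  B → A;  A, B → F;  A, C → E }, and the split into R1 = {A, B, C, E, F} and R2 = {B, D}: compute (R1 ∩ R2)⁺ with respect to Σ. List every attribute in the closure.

R1 ∩ R2 = {B}.
B → A applies, adding A
A, B → F applies, adding F
F → E applies, adding E
A, E → D applies, adding D
Closure: {A, B, D, E, F}.

A, B, D, E, F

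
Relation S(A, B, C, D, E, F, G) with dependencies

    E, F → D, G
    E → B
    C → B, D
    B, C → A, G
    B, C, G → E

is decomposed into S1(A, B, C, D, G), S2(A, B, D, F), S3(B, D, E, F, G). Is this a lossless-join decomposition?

Chase test. Columns are A, B, C, D, E, F, G; row i has aⱼ where attribute j ∈ Si, else bᵢⱼ.
Initial tableau (one row per fragment):
  row 1: a1 a2 a3 a4 b15 b16 a7
  row 2: a1 a2 b23 a4 b25 a6 b27
  row 3: b31 a2 b33 a4 a5 a6 a7
No row becomes fully distinguished — the join is lossy.

No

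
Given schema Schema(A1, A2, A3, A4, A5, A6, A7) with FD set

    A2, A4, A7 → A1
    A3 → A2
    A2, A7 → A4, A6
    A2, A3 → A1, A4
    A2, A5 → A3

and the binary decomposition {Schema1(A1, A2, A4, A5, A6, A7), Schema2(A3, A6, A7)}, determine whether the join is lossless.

No

Common attributes: Schema1 ∩ Schema2 = {A6, A7}.
No dependency enlarges {A6, A7}, so (A6, A7)⁺ = {A6, A7}.
The closure contains neither all of Schema1 = {A1, A2, A4, A5, A6, A7} nor all of Schema2 = {A3, A6, A7}, so the common attributes are not a superkey of either fragment. The join is lossy.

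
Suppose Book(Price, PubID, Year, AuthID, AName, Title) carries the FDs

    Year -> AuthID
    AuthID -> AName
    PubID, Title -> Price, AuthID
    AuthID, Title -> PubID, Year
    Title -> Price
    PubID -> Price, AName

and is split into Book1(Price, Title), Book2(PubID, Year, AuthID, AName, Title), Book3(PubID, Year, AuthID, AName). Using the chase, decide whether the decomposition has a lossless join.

Chase test. Columns are Price, PubID, Year, AuthID, AName, Title; row i has aⱼ where attribute j ∈ Booki, else bᵢⱼ.
Initial tableau (one row per fragment):
  row 1: a1 b12 b13 b14 b15 a6
  row 2: b21 a2 a3 a4 a5 a6
  row 3: b31 a2 a3 a4 a5 b36
Rows 1 and 2 agree on Title; apply Title→Price and equate their Price entries.
Rows 2 and 3 agree on PubID; apply PubID→Price, AName and equate their Price, AName entries.
Row 2 is now all distinguished symbols — the join is lossless.

Yes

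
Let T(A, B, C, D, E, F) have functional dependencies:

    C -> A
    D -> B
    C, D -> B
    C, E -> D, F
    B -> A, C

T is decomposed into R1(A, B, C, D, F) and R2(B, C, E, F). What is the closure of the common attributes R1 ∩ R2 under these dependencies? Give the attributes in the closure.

R1 ∩ R2 = {B, C, F}.
C → A applies, adding A
Closure: {A, B, C, F}.

A, B, C, F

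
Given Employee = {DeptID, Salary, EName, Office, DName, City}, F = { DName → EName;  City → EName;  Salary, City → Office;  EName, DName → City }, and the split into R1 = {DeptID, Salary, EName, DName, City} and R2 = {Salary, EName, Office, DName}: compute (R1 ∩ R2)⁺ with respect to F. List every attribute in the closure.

Salary, EName, Office, DName, City

R1 ∩ R2 = {Salary, EName, DName}.
EName, DName → City applies, adding City
Salary, City → Office applies, adding Office
Closure: {Salary, EName, Office, DName, City}.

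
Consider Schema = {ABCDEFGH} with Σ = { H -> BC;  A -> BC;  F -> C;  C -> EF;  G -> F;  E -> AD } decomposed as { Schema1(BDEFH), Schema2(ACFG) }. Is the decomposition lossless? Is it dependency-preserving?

Lossless test: (F)⁺ = {ABCDEF}, which is a superkey of neither fragment — lossy.
Dependency preservation: H → BC; A → BC; C → EF; E → AD are not contained in any single fragment, but the restricted closure of each left-hand side across the fragments still reaches the right-hand side; the remaining FDs each lie inside some fragment. All dependencies are preserved.

lossy but dependency-preserving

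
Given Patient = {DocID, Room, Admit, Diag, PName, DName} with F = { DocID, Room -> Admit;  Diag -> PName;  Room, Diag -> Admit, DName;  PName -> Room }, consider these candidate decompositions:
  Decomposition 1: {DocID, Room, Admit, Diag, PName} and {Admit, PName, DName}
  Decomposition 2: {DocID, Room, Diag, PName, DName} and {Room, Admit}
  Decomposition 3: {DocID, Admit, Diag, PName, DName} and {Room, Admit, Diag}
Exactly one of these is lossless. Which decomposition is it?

Decomposition 1: common = {Admit, PName}, closure = {Room, Admit, PName} → lossy.
Decomposition 2: common = {Room}, closure = {Room} → lossy.
Decomposition 3: common = {Admit, Diag}, closure = {Room, Admit, Diag, PName, DName} → lossless.

Decomposition 3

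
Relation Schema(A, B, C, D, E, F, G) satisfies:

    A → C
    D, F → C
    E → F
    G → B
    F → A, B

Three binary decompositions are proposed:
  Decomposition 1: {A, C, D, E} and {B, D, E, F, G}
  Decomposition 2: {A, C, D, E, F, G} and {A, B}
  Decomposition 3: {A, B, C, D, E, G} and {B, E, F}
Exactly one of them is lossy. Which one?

Decomposition 2

Decomposition 1: common = {D, E}, closure = {A, B, C, D, E, F} → lossless.
Decomposition 2: common = {A}, closure = {A, C} → lossy.
Decomposition 3: common = {B, E}, closure = {A, B, C, E, F} → lossless.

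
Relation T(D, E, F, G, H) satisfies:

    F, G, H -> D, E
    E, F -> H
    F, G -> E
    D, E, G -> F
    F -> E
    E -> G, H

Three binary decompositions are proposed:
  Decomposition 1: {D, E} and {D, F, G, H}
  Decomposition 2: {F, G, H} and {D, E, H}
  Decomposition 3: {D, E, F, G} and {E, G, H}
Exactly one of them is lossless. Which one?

Decomposition 1: common = {D}, closure = {D} → lossy.
Decomposition 2: common = {H}, closure = {H} → lossy.
Decomposition 3: common = {E, G}, closure = {E, G, H} → lossless.

Decomposition 3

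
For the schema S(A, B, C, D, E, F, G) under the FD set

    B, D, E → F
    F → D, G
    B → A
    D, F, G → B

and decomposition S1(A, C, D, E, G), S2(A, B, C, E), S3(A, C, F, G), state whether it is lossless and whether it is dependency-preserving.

Lossless test (chase): applying each FD to every pair of rows produces no changes in the tableau, so no row becomes fully distinguished — the join is lossy.
Dependency preservation: the restricted closure of {B, D, E} across the fragments never reaches {F}, so B, D, E → F cannot be enforced without a join — not preserved.

lossy and not dependency-preserving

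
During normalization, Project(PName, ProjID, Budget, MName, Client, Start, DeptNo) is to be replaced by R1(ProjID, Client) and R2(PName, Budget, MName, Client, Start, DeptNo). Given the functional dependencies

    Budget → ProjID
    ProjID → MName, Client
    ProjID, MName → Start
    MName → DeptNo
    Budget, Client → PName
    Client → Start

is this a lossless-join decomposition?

No

Common attributes: R1 ∩ R2 = {Client}.
Closure of {Client}: Client → Start applies, adding Start. So (Client)⁺ = {Client, Start}.
The closure contains neither all of R1 = {ProjID, Client} nor all of R2 = {PName, Budget, MName, Client, Start, DeptNo}, so the common attributes are not a superkey of either fragment. The join is lossy.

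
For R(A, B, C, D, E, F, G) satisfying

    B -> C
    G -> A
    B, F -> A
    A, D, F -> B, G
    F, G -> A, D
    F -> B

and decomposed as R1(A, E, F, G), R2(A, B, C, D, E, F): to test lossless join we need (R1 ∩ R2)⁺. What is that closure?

A, B, C, E, F

R1 ∩ R2 = {A, E, F}.
F → B applies, adding B
B → C applies, adding C
Closure: {A, B, C, E, F}.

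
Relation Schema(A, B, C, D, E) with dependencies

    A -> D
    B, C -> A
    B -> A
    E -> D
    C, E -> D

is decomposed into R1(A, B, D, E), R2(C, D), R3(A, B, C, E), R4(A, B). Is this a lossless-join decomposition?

Chase test. Columns are A, B, C, D, E; row i has aⱼ where attribute j ∈ Ri, else bᵢⱼ.
Initial tableau (one row per fragment):
  row 1: a1 a2 b13 a4 a5
  row 2: b21 b22 a3 a4 b25
  row 3: a1 a2 a3 b34 a5
  row 4: a1 a2 b43 b44 b45
Rows 1 and 3 agree on A; apply A→D and equate their D entries.
Rows 1 and 4 agree on A; apply A→D and equate their D entries.
Row 3 is now all distinguished symbols — the join is lossless.

Yes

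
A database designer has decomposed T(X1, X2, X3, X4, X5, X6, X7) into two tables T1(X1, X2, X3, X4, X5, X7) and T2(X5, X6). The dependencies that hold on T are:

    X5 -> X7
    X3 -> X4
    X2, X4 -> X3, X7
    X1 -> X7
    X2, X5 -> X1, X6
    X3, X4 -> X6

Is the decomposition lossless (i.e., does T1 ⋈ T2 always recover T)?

No

Common attributes: T1 ∩ T2 = {X5}.
Closure of {X5}: X5 → X7 applies, adding X7. So (X5)⁺ = {X5, X7}.
The closure contains neither all of T1 = {X1, X2, X3, X4, X5, X7} nor all of T2 = {X5, X6}, so the common attributes are not a superkey of either fragment. The join is lossy.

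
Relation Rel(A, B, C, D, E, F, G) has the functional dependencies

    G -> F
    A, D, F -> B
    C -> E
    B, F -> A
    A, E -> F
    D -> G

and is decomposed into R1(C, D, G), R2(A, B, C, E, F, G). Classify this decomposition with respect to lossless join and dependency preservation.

lossy and not dependency-preserving

Lossless test: (C, G)⁺ = {C, E, F, G}, which is a superkey of neither fragment — lossy.
Dependency preservation: the restricted closure of {A, D, F} across the fragments never reaches {B}, so A, D, F → B cannot be enforced without a join — not preserved.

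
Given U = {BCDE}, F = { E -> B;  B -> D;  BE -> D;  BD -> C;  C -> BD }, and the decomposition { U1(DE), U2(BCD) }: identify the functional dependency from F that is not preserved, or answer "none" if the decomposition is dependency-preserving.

Check E → B: no single fragment contains all of {BE}, and the restricted closure of {E} across the fragments never reaches {B}.
B → D is preserved.
BE → D is preserved.
BD → C is preserved.
C → BD is preserved.

E -> B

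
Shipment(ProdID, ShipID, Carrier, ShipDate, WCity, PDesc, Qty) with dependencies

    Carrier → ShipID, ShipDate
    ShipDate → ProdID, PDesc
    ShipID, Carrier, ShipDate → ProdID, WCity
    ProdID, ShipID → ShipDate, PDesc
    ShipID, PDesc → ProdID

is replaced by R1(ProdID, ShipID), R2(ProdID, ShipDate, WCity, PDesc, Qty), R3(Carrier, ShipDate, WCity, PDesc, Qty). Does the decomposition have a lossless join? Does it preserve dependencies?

Lossless test (chase): Rows 2 and 3 agree on ShipDate; apply ShipDate→ProdID, PDesc and equate their ProdID, PDesc entries. No row becomes fully distinguished — the join is lossy.
Dependency preservation: the restricted closure of {Carrier} across the fragments never reaches {ShipID, ShipDate}, so Carrier → ShipID, ShipDate cannot be enforced without a join — not preserved.

lossy and not dependency-preserving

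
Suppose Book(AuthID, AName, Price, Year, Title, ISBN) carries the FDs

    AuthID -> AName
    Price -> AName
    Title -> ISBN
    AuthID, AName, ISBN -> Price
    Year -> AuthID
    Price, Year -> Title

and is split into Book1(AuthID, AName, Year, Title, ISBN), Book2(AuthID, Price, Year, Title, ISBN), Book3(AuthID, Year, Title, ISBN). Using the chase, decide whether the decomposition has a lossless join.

Chase test. Columns are AuthID, AName, Price, Year, Title, ISBN; row i has aⱼ where attribute j ∈ Booki, else bᵢⱼ.
Initial tableau (one row per fragment):
  row 1: a1 a2 b13 a4 a5 a6
  row 2: a1 b22 a3 a4 a5 a6
  row 3: a1 b32 b33 a4 a5 a6
Rows 1 and 2 agree on AuthID; apply AuthID→AName and equate their AName entries.
Rows 1 and 3 agree on AuthID; apply AuthID→AName and equate their AName entries.
Rows 1 and 2 agree on AuthID, AName, ISBN; apply AuthID, AName, ISBN→Price and equate their Price entries.
Rows 1 and 3 agree on AuthID, AName, ISBN; apply AuthID, AName, ISBN→Price and equate their Price entries.
Row 1 is now all distinguished symbols — the join is lossless.

Yes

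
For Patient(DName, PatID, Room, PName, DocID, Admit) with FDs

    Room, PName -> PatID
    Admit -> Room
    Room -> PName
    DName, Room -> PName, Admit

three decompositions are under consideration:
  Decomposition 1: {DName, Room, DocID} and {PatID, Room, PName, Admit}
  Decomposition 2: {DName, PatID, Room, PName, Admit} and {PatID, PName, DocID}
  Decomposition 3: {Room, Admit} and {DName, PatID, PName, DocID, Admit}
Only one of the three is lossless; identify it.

Decomposition 1: common = {Room}, closure = {PatID, Room, PName} → lossy.
Decomposition 2: common = {PatID, PName}, closure = {PatID, PName} → lossy.
Decomposition 3: common = {Admit}, closure = {PatID, Room, PName, Admit} → lossless.

Decomposition 3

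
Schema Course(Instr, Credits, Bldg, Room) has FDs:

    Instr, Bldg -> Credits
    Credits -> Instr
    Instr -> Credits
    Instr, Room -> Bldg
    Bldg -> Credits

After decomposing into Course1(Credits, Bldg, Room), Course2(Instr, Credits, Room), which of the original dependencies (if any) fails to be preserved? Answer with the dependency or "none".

Instr, Bldg → Credits: restricted closure across fragments reaches Credits.
Credits → Instr lies within Course2.
Instr → Credits lies within Course2.
Instr, Room → Bldg: restricted closure across fragments reaches Bldg.
Bldg → Credits lies within Course1.
Every dependency is enforceable on the fragments, so the decomposition is dependency-preserving.

none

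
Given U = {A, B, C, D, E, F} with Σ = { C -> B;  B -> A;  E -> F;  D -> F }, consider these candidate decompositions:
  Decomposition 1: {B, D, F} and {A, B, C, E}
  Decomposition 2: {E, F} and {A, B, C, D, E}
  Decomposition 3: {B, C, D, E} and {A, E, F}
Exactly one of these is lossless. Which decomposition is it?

Decomposition 2

Decomposition 1: common = {B}, closure = {A, B} → lossy.
Decomposition 2: common = {E}, closure = {E, F} → lossless.
Decomposition 3: common = {E}, closure = {E, F} → lossy.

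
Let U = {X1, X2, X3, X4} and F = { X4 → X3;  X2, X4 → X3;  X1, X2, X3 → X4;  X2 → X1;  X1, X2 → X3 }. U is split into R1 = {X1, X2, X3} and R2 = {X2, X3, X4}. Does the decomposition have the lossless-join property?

Common attributes: R1 ∩ R2 = {X2, X3}.
Closure of {X2, X3}: X2 → X1 applies, adding X1; X1, X2, X3 → X4 applies, adding X4. So (X2, X3)⁺ = {X1, X2, X3, X4}.
This closure contains every attribute of R1, so R1 ∩ R2 → R1. The join is lossless.

Yes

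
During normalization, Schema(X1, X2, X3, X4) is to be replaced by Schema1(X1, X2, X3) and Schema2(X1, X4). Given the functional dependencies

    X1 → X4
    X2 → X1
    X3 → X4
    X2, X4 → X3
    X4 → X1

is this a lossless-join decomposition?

Common attributes: Schema1 ∩ Schema2 = {X1}.
Closure of {X1}: X1 → X4 applies, adding X4. So (X1)⁺ = {X1, X4}.
This closure contains every attribute of Schema2, so Schema1 ∩ Schema2 → Schema2. The join is lossless.

Yes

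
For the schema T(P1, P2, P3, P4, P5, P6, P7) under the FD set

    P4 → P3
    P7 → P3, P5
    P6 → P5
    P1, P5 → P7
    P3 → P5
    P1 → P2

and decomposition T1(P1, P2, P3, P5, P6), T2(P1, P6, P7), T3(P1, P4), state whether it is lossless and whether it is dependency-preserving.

lossy and not dependency-preserving

Lossless test (chase): Rows 1 and 2 agree on P6; apply P6→P5 and equate their P5 entries. Rows 1 and 2 agree on P1, P5; apply P1, P5→P7 and equate their P7 entries. Rows 1 and 2 agree on P1; apply P1→P2 and equate their P2 entries. Rows 1 and 3 agree on P1; apply P1→P2 and equate their P2 entries. Rows 1 and 2 agree on P7; apply P7→P3, P5 and equate their P3, P5 entries. No row becomes fully distinguished — the join is lossy.
Dependency preservation: the restricted closure of {P4} across the fragments never reaches {P3}, so P4 → P3 cannot be enforced without a join — not preserved.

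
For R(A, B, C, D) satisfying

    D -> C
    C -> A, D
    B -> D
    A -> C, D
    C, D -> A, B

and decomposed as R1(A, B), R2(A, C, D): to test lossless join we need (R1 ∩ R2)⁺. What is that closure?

A, B, C, D

R1 ∩ R2 = {A}.
A → C, D applies, adding C, D
C, D → A, B applies, adding B
Closure: {A, B, C, D}.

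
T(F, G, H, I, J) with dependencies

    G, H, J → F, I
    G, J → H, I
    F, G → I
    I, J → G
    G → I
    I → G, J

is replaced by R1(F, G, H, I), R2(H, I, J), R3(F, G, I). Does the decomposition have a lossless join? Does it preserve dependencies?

Lossless test (chase): Rows 1 and 2 agree on I; apply I→G, J and equate their G, J entries. Rows 1 and 3 agree on I; apply I→G, J and equate their G, J entries. Rows 1 and 2 agree on G, H, J; apply G, H, J→F, I and equate their F, I entries. Rows 1 and 3 agree on G, J; apply G, J→H, I and equate their H, I entries. Row 1 is now all distinguished symbols — the join is lossless.
Dependency preservation: G, H, J → F, I; G, J → H, I; I, J → G; I → G, J are not contained in any single fragment, but the restricted closure of each left-hand side across the fragments still reaches the right-hand side; the remaining FDs each lie inside some fragment. All dependencies are preserved.

lossless and dependency-preserving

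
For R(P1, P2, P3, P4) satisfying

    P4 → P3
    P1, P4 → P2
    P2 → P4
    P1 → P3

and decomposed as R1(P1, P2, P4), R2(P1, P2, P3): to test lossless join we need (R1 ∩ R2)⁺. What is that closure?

R1 ∩ R2 = {P1, P2}.
P2 → P4 applies, adding P4
P1 → P3 applies, adding P3
Closure: {P1, P2, P3, P4}.

P1, P2, P3, P4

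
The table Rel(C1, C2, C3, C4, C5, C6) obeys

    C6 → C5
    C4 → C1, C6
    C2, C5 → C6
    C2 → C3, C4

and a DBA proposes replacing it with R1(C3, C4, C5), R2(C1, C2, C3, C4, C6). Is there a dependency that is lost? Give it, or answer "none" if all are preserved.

Check C6 → C5: no single fragment contains all of {C5, C6}, and the restricted closure of {C6} across the fragments never reaches {C5}.
C4 → C1, C6 is preserved.
C2, C5 → C6 is preserved.
C2 → C3, C4 is preserved.

C6 → C5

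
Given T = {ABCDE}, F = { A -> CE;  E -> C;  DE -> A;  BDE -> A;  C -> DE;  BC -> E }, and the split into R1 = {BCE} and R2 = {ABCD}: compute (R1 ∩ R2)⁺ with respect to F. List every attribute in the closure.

ABCDE

R1 ∩ R2 = {BC}.
C → DE applies, adding DE
DE → A applies, adding A
Closure: {ABCDE}.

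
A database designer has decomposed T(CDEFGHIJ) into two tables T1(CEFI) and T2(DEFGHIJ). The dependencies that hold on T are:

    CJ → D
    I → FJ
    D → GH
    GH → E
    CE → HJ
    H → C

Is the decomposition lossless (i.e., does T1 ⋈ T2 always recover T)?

No

Common attributes: T1 ∩ T2 = {EFI}.
Closure of {EFI}: I → FJ applies, adding J. So (EFI)⁺ = {EFIJ}.
The closure contains neither all of T1 = {CEFI} nor all of T2 = {DEFGHIJ}, so the common attributes are not a superkey of either fragment. The join is lossy.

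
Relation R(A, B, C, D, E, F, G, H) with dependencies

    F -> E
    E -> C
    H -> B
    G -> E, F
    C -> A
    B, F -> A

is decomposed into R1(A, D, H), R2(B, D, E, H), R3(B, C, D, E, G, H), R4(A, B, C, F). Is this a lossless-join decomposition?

Chase test. Columns are A, B, C, D, E, F, G, H; row i has aⱼ where attribute j ∈ Ri, else bᵢⱼ.
Initial tableau (one row per fragment):
  row 1: a1 b12 b13 a4 b15 b16 b17 a8
  row 2: b21 a2 b23 a4 a5 b26 b27 a8
  row 3: b31 a2 a3 a4 a5 b36 a7 a8
  row 4: a1 a2 a3 b44 b45 a6 b47 b48
Rows 2 and 3 agree on E; apply E→C and equate their C entries.
Rows 1 and 2 agree on H; apply H→B and equate their B entries.
Rows 2 and 3 agree on C; apply C→A and equate their A entries.
Rows 2 and 4 agree on C; apply C→A and equate their A entries.
No row becomes fully distinguished — the join is lossy.

No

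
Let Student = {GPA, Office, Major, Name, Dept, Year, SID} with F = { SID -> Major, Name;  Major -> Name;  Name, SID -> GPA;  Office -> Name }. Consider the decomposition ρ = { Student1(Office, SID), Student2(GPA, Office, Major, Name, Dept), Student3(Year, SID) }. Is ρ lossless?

Chase test. Columns are GPA, Office, Major, Name, Dept, Year, SID; row i has aⱼ where attribute j ∈ Studenti, else bᵢⱼ.
Initial tableau (one row per fragment):
  row 1: b11 a2 b13 b14 b15 b16 a7
  row 2: a1 a2 a3 a4 a5 b26 b27
  row 3: b31 b32 b33 b34 b35 a6 a7
Rows 1 and 3 agree on SID; apply SID→Major, Name and equate their Major, Name entries.
Rows 1 and 3 agree on Name, SID; apply Name, SID→GPA and equate their GPA entries.
Rows 1 and 2 agree on Office; apply Office→Name and equate their Name entries.
No row becomes fully distinguished — the join is lossy.

No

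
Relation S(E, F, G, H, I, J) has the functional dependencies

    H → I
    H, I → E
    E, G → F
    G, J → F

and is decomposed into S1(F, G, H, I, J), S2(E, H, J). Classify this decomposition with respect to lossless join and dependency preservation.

Lossless test: (H, J)⁺ = {E, H, I, J}, which contains all of one fragment — lossless.
Dependency preservation: the restricted closure of {E, G} across the fragments never reaches {F}, so E, G → F cannot be enforced without a join — not preserved.

lossless but not dependency-preserving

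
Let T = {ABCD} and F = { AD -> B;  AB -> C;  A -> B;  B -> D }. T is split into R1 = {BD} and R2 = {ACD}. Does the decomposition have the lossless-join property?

No

Common attributes: R1 ∩ R2 = {D}.
No dependency enlarges {D}, so (D)⁺ = {D}.
The closure contains neither all of R1 = {BD} nor all of R2 = {ACD}, so the common attributes are not a superkey of either fragment. The join is lossy.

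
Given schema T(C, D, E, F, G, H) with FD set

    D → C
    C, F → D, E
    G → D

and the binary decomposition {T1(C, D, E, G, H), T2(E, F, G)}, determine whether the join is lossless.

No

Common attributes: T1 ∩ T2 = {E, G}.
Closure of {E, G}: G → D applies, adding D; D → C applies, adding C. So (E, G)⁺ = {C, D, E, G}.
The closure contains neither all of T1 = {C, D, E, G, H} nor all of T2 = {E, F, G}, so the common attributes are not a superkey of either fragment. The join is lossy.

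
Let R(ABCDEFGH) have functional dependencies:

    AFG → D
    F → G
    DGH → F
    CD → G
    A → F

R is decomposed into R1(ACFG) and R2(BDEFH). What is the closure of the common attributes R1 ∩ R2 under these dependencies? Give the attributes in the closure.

R1 ∩ R2 = {F}.
F → G applies, adding G
Closure: {FG}.

FG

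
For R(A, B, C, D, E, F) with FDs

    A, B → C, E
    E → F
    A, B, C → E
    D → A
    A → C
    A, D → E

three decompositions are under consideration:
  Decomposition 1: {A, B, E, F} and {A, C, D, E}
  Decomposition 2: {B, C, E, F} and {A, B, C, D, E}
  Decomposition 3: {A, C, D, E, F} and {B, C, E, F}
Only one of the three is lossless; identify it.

Decomposition 1: common = {A, E}, closure = {A, C, E, F} → lossy.
Decomposition 2: common = {B, C, E}, closure = {B, C, E, F} → lossless.
Decomposition 3: common = {C, E, F}, closure = {C, E, F} → lossy.

Decomposition 2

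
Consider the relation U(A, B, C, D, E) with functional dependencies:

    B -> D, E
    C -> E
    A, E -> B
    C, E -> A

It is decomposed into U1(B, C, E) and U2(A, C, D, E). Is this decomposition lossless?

Yes

Common attributes: U1 ∩ U2 = {C, E}.
Closure of {C, E}: C, E → A applies, adding A; A, E → B applies, adding B; B → D, E applies, adding D. So (C, E)⁺ = {A, B, C, D, E}.
This closure contains every attribute of U1, so U1 ∩ U2 → U1. The join is lossless.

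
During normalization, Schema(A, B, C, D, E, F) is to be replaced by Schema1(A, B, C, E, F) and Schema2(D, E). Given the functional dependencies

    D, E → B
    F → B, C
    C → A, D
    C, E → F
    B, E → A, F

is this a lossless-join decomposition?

Common attributes: Schema1 ∩ Schema2 = {E}.
No dependency enlarges {E}, so (E)⁺ = {E}.
The closure contains neither all of Schema1 = {A, B, C, E, F} nor all of Schema2 = {D, E}, so the common attributes are not a superkey of either fragment. The join is lossy.

No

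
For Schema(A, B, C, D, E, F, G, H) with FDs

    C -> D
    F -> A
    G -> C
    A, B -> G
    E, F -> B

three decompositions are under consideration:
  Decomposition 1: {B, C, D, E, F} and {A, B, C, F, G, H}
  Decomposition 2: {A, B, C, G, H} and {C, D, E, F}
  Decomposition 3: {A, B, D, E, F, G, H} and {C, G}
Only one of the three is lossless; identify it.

Decomposition 1: common = {B, C, F}, closure = {A, B, C, D, F, G} → lossy.
Decomposition 2: common = {C}, closure = {C, D} → lossy.
Decomposition 3: common = {G}, closure = {C, D, G} → lossless.

Decomposition 3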